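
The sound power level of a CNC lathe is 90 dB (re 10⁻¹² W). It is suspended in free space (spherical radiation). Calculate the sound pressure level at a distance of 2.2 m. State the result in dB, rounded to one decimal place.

The power spreads over a sphere of area 4π·r², so L_p = L_w − 10·log₁₀(4π·r²).
4π·r² = 60.82 m², 10·log₁₀ of that is 17.841 dB.
L_p = 90 − 17.841 = 72.16 dB.

72.2 dB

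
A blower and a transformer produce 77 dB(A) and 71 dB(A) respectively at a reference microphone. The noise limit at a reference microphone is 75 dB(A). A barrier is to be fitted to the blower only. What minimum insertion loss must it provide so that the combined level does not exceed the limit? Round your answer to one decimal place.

4.2 dB

Everything except the blower sums to 10^(71/10) = 1.259e+07 in linear terms, 71.00 dB(A).
To meet 75 dB(A) overall, the treated blower may contribute at most 10^(75/10) − 1.259e+07 = 1.903e+07, i.e. 72.80 dB(A).
Required insertion loss = 77 − 72.80 = 4.20 dB.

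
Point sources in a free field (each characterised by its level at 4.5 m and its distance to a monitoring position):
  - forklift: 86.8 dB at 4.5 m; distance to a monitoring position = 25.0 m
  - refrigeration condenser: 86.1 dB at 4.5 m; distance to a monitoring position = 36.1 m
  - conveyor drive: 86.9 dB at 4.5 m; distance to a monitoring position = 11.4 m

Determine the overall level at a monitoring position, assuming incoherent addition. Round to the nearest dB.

First find each source's level at the receiver (point-source: −20·log₁₀(r/r_ref)), then combine on an intensity basis.
forklift: 86.8 − 20·log₁₀(25.0/4.5) = 86.8 − 14.89 = 71.91 dB.
refrigeration condenser: 86.1 − 20·log₁₀(36.1/4.5) = 86.1 − 18.09 = 68.01 dB.
conveyor drive: 86.9 − 20·log₁₀(11.4/4.5) = 86.9 − 8.07 = 78.83 dB.
Σ 10^(L/10) = 9.815e+07 → L_total = 10·log₁₀(9.815e+07) = 79.92 dB.

80 dB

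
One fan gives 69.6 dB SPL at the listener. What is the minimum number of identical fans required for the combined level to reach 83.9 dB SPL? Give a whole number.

27

The shortfall is 83.9 − 69.6 = 14.3 dB, and N units add 10·log₁₀ N, so need 10·log₁₀ N ≥ 14.3.
N ≥ 10^(14.3/10) = 26.915, so N = 27.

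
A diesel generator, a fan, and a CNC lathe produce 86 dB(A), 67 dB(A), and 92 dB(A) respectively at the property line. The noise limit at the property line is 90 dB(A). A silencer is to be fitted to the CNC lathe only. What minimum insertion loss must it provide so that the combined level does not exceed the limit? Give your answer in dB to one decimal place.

Fixed contribution from the other sources: Σ 10^(L/10) = 10^(86/10) + 10^(67/10) = 4.031e+08 (86.05 dB(A)).
To meet 90 dB(A) overall, the treated CNC lathe may contribute at most 10^(90/10) − 4.031e+08 = 5.969e+08, i.e. 87.76 dB(A).
So the CNC lathe must be reduced from 92 to 87.76 dB(A): IL = 4.24 dB.

4.2 dB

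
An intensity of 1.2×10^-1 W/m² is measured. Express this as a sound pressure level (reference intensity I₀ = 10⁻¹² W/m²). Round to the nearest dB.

Dividing by I₀ shifts the exponent by 12: I/I₀ = 1.2×10^11.
L = 10·(0.0792 + 11) = 110.79 dB.

111 dB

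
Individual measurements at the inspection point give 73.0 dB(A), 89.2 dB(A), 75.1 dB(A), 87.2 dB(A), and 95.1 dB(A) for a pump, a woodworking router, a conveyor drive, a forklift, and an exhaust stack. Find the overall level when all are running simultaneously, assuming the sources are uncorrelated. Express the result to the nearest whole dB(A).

Incoherent sources combine by intensity addition: L_total = 10·log₁₀(Σ 10^(L_i/10)).
Σ 10^(L/10) = 10^(73.0/10) + 10^(89.2/10) + 10^(75.1/10) + 10^(87.2/10) + 10^(95.1/10) = 4.645e+09.
L_total = 10·log₁₀(4.645e+09) = 96.67 dB(A).

97 dB(A)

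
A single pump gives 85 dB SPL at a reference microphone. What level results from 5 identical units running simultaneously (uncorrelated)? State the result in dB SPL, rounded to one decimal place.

92.0 dB SPL

L_total = L₁ + 10·log₁₀ N for N identical incoherent sources.
L_total = 85 + 10·log₁₀(5) = 85 + 6.990 = 91.99 dB SPL.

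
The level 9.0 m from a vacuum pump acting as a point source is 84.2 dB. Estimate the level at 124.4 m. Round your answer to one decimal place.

Point-source attenuation: ΔL = 20·log₁₀(r₂/r₁) = 20·log₁₀(124.4/9.0) = 22.812 dB.
L₂ = 84.2 − 20·log₁₀(124.4/9.0) = 84.2 − 22.812 = 61.39 dB.

61.4 dB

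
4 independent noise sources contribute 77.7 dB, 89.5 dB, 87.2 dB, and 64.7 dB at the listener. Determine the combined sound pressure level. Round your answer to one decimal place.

91.7 dB

Incoherent sources combine by intensity addition: L_total = 10·log₁₀(Σ 10^(L_i/10)).
Σ 10^(L/10) = 10^(77.7/10) + 10^(89.5/10) + 10^(87.2/10) + 10^(64.7/10) = 1.478e+09.
L_total = 10·log₁₀(1.478e+09) = 91.70 dB.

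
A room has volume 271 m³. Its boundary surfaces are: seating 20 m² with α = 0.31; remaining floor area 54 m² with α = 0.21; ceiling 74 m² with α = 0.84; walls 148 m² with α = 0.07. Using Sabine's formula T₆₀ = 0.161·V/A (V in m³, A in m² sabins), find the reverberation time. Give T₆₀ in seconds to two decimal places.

0.48 s

Total absorption A = 20·0.31 + 54·0.21 + 74·0.84 + 148·0.07 = 90.06 m² sabins.
T₆₀ = 0.161·V/A = 0.161·271/90.06 = 0.484 s.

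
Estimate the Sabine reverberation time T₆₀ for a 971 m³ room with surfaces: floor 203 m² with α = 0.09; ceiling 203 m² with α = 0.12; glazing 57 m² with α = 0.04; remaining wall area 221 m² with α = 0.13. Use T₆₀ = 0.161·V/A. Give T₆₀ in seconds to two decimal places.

A = Σ Sᵢαᵢ = 203·0.09 + 203·0.12 + 57·0.04 + 221·0.13 = 73.64 m².
T₆₀ = 0.161·V/A = 0.161·971/73.64 = 2.123 s.

2.12 s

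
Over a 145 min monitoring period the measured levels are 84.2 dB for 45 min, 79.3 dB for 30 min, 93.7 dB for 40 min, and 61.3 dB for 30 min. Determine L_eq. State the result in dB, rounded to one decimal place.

The energy average is taken in the linear domain: L_eq = 10·log₁₀[(Σ tᵢ·10^(Lᵢ/10))/T], T = 145 min.
Σ tᵢ·10^(Lᵢ/10) = 45·10^(84.2/10) + 30·10^(79.3/10) + 40·10^(93.7/10) + 30·10^(61.3/10) = 1.082e+11.
L_eq = 10·log₁₀(1.082e+11/145) = 88.73 dB.

88.7 dB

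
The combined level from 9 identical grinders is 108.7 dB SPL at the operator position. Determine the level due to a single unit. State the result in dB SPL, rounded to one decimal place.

Dividing the total intensity by 9 lowers the level by 10·log₁₀ 9 = 9.542 dB: L₁ = 108.7 − 9.542.

99.2 dB SPL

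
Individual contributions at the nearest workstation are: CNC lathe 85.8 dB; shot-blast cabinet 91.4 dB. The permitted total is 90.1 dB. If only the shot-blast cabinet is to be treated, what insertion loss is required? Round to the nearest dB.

Everything except the shot-blast cabinet sums to 10^(85.8/10) = 3.802e+08 in linear terms, 85.80 dB.
To meet 90.1 dB overall, the treated shot-blast cabinet may contribute at most 10^(90.1/10) − 3.802e+08 = 6.431e+08, i.e. 88.08 dB.
Required insertion loss = 91.4 − 88.08 = 3.32 dB.

3 dB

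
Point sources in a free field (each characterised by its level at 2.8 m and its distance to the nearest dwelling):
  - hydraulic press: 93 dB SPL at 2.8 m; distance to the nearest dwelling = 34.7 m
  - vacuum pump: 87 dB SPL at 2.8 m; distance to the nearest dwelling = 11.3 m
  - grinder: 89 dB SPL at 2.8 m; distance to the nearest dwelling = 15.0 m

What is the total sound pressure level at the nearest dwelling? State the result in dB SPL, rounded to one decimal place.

78.5 dB SPL

Propagate each source to the receiver with L = L_ref − 20·log₁₀(r/r_ref), then add intensities.
hydraulic press: 93 − 20·log₁₀(34.7/2.8) = 93 − 21.86 = 71.14 dB SPL.
vacuum pump: 87 − 20·log₁₀(11.3/2.8) = 87 − 12.12 = 74.88 dB SPL.
grinder: 89 − 20·log₁₀(15.0/2.8) = 89 − 14.58 = 74.42 dB SPL.
Σ 10^(L/10) = 7.144e+07 → L_total = 10·log₁₀(7.144e+07) = 78.54 dB SPL.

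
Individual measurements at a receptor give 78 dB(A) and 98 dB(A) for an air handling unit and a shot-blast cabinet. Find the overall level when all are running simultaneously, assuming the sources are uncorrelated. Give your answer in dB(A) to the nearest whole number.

For uncorrelated sources the intensities add, so convert each level to linear form, sum, and take 10·log₁₀ of the total.
Σ 10^(L/10) = 10^(78/10) + 10^(98/10) = 6.373e+09.
L_total = 10·log₁₀(6.373e+09) = 98.04 dB(A).

98 dB(A)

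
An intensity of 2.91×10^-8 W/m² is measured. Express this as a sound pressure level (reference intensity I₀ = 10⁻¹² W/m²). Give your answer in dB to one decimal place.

I/I₀ = 2.91×10^-8/10⁻¹² = 2.91×10^4, and L = 10·log₁₀(I/I₀).
L = 10·(0.4639 + 4) = 44.64 dB.

44.6 dB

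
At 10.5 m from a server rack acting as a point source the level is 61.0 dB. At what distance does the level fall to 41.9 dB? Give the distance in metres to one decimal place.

94.7 m

The 19.1 dB drop corresponds to a distance ratio of 10^(19.1/20) for a point source.
r₂ = 10.5·10^((61.0−41.9)/20) = 10.5·10^(19.1/20) = 94.66 m.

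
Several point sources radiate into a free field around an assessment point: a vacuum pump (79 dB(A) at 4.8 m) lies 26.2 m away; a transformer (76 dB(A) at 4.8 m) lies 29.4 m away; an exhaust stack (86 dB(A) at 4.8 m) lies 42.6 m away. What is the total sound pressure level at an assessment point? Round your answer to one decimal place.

69.4 dB(A)

First find each source's level at the receiver (point-source: −20·log₁₀(r/r_ref)), then combine on an intensity basis.
vacuum pump: 79 − 20·log₁₀(26.2/4.8) = 79 − 14.74 = 64.26 dB(A).
transformer: 76 − 20·log₁₀(29.4/4.8) = 76 − 15.74 = 60.26 dB(A).
exhaust stack: 86 − 20·log₁₀(42.6/4.8) = 86 − 18.96 = 67.04 dB(A).
Σ 10^(L/10) = 8.782e+06 → L_total = 10·log₁₀(8.782e+06) = 69.44 dB(A).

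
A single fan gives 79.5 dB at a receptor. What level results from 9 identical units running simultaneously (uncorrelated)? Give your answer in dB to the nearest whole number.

89 dB

With 9 equal, uncorrelated contributions the intensity is 9× that of one unit, giving a rise of 10·log₁₀ 9.
L_total = 79.5 + 10·log₁₀(9) = 79.5 + 9.542 = 89.04 dB.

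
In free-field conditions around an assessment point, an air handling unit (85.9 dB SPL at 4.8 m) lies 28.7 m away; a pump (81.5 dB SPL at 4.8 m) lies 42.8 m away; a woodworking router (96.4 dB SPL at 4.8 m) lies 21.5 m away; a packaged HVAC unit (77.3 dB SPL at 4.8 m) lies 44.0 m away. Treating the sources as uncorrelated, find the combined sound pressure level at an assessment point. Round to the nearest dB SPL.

Propagate each source to the receiver with L = L_ref − 20·log₁₀(r/r_ref), then add intensities.
air handling unit: 85.9 − 20·log₁₀(28.7/4.8) = 85.9 − 15.53 = 70.37 dB SPL.
pump: 81.5 − 20·log₁₀(42.8/4.8) = 81.5 − 19.00 = 62.50 dB SPL.
woodworking router: 96.4 − 20·log₁₀(21.5/4.8) = 96.4 − 13.02 = 83.38 dB SPL.
packaged HVAC unit: 77.3 − 20·log₁₀(44.0/4.8) = 77.3 − 19.24 = 58.06 dB SPL.
Σ 10^(L/10) = 2.309e+08 → L_total = 10·log₁₀(2.309e+08) = 83.63 dB SPL.

84 dB SPL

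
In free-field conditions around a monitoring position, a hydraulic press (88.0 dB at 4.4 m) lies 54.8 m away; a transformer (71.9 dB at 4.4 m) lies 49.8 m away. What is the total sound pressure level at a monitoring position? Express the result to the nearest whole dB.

66 dB

Apply inverse-square spreading to bring every level to the receiver, then sum 10^(L/10).
hydraulic press: 88.0 − 20·log₁₀(54.8/4.4) = 88.0 − 21.91 = 66.09 dB.
transformer: 71.9 − 20·log₁₀(49.8/4.4) = 71.9 − 21.08 = 50.82 dB.
Σ 10^(L/10) = 4.189e+06 → L_total = 10·log₁₀(4.189e+06) = 66.22 dB.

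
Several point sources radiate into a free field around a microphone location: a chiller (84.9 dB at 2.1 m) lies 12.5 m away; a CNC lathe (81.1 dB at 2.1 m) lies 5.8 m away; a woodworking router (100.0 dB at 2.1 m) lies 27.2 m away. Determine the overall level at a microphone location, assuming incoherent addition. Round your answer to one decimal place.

79.3 dB

First find each source's level at the receiver (point-source: −20·log₁₀(r/r_ref)), then combine on an intensity basis.
chiller: 84.9 − 20·log₁₀(12.5/2.1) = 84.9 − 15.49 = 69.41 dB.
CNC lathe: 81.1 − 20·log₁₀(5.8/2.1) = 81.1 − 8.82 = 72.28 dB.
woodworking router: 100.0 − 20·log₁₀(27.2/2.1) = 100.0 − 22.25 = 77.75 dB.
Σ 10^(L/10) = 8.522e+07 → L_total = 10·log₁₀(8.522e+07) = 79.31 dB.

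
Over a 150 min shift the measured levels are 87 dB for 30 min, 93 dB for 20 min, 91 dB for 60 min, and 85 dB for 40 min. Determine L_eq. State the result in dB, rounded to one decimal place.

L_eq = 10·log₁₀[(1/T)·Σ tᵢ·10^(Lᵢ/10)] with T = 150 min.
Σ tᵢ·10^(Lᵢ/10) = 30·10^(87/10) + 20·10^(93/10) + 60·10^(91/10) + 40·10^(85/10) = 1.431e+11.
L_eq = 10·log₁₀(1.431e+11/150) = 89.80 dB.

89.8 dB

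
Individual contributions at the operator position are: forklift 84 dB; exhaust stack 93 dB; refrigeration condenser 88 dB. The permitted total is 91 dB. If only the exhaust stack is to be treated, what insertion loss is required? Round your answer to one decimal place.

7.2 dB

Fixed contribution from the other sources: Σ 10^(L/10) = 10^(84/10) + 10^(88/10) = 8.821e+08 (89.46 dB).
The limit corresponds to 10^(91/10) = 1.259e+09; subtracting the fixed part leaves 3.768e+08 for the exhaust stack, i.e. 85.76 dB.
So the exhaust stack must be reduced from 93 to 85.76 dB: IL = 7.24 dB.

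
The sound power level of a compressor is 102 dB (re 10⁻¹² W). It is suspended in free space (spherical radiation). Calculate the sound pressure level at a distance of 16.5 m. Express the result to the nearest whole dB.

67 dB

L_p = L_w − 10·log₁₀(4π·r²) with r = 16.5 m.
4π·r² = 3421 m², 10·log₁₀ of that is 35.342 dB.
L_p = 102 − 35.342 = 66.66 dB.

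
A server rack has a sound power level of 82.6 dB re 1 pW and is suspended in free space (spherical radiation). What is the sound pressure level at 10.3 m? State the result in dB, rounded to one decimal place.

51.4 dB

L_p = L_w − 10·log₁₀(4π·r²) with r = 10.3 m.
4π·r² = 1333 m², 10·log₁₀ of that is 31.249 dB.
L_p = 82.6 − 31.249 = 51.35 dB.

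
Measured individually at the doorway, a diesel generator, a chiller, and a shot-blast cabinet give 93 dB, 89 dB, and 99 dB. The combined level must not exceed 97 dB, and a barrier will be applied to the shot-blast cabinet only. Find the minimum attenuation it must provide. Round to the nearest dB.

Everything except the shot-blast cabinet sums to 10^(93/10) + 10^(89/10) = 2.790e+09 in linear terms, 94.46 dB.
The limit corresponds to 10^(97/10) = 5.012e+09; subtracting the fixed part leaves 2.222e+09 for the shot-blast cabinet, i.e. 93.47 dB.
So the shot-blast cabinet must be reduced from 99 to 93.47 dB: IL = 5.53 dB.

6 dB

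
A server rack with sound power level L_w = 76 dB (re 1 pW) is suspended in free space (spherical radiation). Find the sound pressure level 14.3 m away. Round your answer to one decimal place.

L_p = L_w − 10·log₁₀(4π·r²) with r = 14.3 m.
4π·r² = 2570 m², 10·log₁₀ of that is 34.099 dB.
L_p = 76 − 34.099 = 41.90 dB.

41.9 dB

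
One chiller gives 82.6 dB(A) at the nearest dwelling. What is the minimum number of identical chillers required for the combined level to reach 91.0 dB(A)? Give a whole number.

7

Need L₁ + 10·log₁₀ N ≥ 91.0, i.e. log₁₀ N ≥ 0.84.
N ≥ 10^(8.4/10) = 6.918, so N = 7.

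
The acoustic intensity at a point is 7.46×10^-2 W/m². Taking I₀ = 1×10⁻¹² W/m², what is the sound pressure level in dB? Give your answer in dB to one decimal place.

108.7 dB

I/I₀ = 7.46×10^-2/10⁻¹² = 7.46×10^10, and L = 10·log₁₀(I/I₀).
L = 10·(0.8727 + 10) = 108.73 dB.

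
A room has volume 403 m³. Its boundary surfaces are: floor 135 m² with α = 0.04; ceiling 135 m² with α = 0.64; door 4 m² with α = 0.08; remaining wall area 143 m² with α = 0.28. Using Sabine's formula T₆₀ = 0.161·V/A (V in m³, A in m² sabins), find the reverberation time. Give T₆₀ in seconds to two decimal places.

A = Σ Sᵢαᵢ = 135·0.04 + 135·0.64 + 4·0.08 + 143·0.28 = 132.16 m².
T₆₀ = 0.161·V/A = 0.161·403/132.16 = 0.491 s.

0.49 s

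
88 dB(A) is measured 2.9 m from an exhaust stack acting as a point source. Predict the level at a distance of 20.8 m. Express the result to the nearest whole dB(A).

71 dB(A)

Point-source attenuation: ΔL = 20·log₁₀(r₂/r₁) = 20·log₁₀(20.8/2.9) = 17.113 dB.
L₂ = 88 − 20·log₁₀(20.8/2.9) = 88 − 17.113 = 70.89 dB(A).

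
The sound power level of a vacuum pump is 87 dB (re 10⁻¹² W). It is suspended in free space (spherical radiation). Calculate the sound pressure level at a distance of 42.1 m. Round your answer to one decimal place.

Free-field spherical radiation: L_p = L_w − 10·log₁₀(4π·r²), r = 42.1 m.
4π·r² = 2.227e+04 m², 10·log₁₀ of that is 43.478 dB.
L_p = 87 − 43.478 = 43.52 dB.

43.5 dB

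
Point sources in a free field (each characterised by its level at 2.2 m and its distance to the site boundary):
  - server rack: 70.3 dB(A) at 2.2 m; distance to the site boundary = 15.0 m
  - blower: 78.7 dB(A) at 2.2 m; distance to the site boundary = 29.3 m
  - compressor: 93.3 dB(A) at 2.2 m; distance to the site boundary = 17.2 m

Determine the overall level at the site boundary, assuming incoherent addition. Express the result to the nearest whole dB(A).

Apply inverse-square spreading to bring every level to the receiver, then sum 10^(L/10).
server rack: 70.3 − 20·log₁₀(15.0/2.2) = 70.3 − 16.67 = 53.63 dB(A).
blower: 78.7 − 20·log₁₀(29.3/2.2) = 78.7 − 22.49 = 56.21 dB(A).
compressor: 93.3 − 20·log₁₀(17.2/2.2) = 93.3 − 17.86 = 75.44 dB(A).
Σ 10^(L/10) = 3.563e+07 → L_total = 10·log₁₀(3.563e+07) = 75.52 dB(A).

76 dB(A)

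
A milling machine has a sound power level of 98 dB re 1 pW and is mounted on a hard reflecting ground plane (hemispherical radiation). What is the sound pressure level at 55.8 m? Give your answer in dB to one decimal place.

55.1 dB

The power spreads over a hemisphere of area 2π·r², so L_p = L_w − 10·log₁₀(2π·r²).
2π·r² = 1.956e+04 m², 10·log₁₀ of that is 42.914 dB.
L_p = 98 − 42.914 = 55.09 dB.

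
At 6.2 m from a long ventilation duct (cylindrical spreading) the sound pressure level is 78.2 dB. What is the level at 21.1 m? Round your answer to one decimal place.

72.9 dB

Line-source attenuation: ΔL = 10·log₁₀(r₂/r₁) = 10·log₁₀(21.1/6.2) = 5.319 dB.
L₂ = 78.2 − 10·log₁₀(21.1/6.2) = 78.2 − 5.319 = 72.88 dB.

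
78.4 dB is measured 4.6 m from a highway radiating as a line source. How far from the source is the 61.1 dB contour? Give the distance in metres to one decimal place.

247.0 m

The 17.3 dB drop corresponds to a distance ratio of 10^(17.3/10) for a line source.
r₂ = 4.6·10^((78.4−61.1)/10) = 4.6·10^(17.3/10) = 247.03 m.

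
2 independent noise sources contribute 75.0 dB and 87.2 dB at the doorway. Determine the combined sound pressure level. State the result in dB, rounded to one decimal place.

87.5 dB

Incoherent sources combine by intensity addition: L_total = 10·log₁₀(Σ 10^(L_i/10)).
Σ 10^(L/10) = 10^(75.0/10) + 10^(87.2/10) = 5.564e+08.
L_total = 10·log₁₀(5.564e+08) = 87.45 dB.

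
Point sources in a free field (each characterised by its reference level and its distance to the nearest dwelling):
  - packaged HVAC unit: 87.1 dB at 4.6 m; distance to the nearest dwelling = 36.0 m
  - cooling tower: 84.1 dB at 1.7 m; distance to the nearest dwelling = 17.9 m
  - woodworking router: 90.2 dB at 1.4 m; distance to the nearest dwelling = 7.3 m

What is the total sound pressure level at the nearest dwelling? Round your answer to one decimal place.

76.9 dB

Apply inverse-square spreading to bring every level to the receiver, then sum 10^(L/10).
packaged HVAC unit: 87.1 − 20·log₁₀(36.0/4.6) = 87.1 − 17.87 = 69.23 dB.
cooling tower: 84.1 − 20·log₁₀(17.9/1.7) = 84.1 − 20.45 = 63.65 dB.
woodworking router: 90.2 − 20·log₁₀(7.3/1.4) = 90.2 − 14.34 = 75.86 dB.
Σ 10^(L/10) = 4.921e+07 → L_total = 10·log₁₀(4.921e+07) = 76.92 dB.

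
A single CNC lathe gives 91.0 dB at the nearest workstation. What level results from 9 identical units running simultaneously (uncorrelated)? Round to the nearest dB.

101 dB

L_total = L₁ + 10·log₁₀ N for N identical incoherent sources.
L_total = 91.0 + 10·log₁₀(9) = 91.0 + 9.542 = 100.54 dB.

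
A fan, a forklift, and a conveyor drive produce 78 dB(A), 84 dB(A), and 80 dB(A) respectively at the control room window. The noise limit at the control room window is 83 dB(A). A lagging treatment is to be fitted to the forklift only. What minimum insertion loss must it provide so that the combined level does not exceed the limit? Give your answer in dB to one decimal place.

8.4 dB

The untreated sources together contribute 10^(78/10) + 10^(80/10) = 1.631e+08, i.e. 82.12 dB(A).
The limit corresponds to 10^(83/10) = 1.995e+08; subtracting the fixed part leaves 3.643e+07 for the forklift, i.e. 75.61 dB(A).
Required insertion loss = 84 − 75.61 = 8.39 dB.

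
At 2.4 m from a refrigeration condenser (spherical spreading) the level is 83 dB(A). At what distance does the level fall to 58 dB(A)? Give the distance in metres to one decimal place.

Point-source spreading drops the level by 20·log₁₀(r₂/r₁); inverting, r₂/r₁ = 10^(ΔL/20).
r₂ = 2.4·10^((83−58)/20) = 2.4·10^(25.0/20) = 42.68 m.

42.7 m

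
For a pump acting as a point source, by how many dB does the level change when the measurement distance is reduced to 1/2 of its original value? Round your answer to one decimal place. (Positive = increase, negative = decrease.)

+6.0 dB

A point source loses 6 dB per doubling of distance; generally ΔL = −20·log₁₀(r₂/r₁).
ΔL = −20·log₁₀(0.5) = +6.02 dB.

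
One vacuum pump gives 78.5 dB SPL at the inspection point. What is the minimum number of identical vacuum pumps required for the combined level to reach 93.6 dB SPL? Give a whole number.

33

N identical sources give L₁ + 10·log₁₀ N, so require 10·log₁₀ N ≥ 93.6 − 78.5 = 15.1 dB.
N ≥ 10^(15.1/10) = 32.359, so N = 33.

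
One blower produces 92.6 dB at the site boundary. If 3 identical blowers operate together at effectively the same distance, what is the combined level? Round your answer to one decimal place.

N identical incoherent sources raise the level by 10·log₁₀ N.
L_total = 92.6 + 10·log₁₀(3) = 92.6 + 4.771 = 97.37 dB.

97.4 dB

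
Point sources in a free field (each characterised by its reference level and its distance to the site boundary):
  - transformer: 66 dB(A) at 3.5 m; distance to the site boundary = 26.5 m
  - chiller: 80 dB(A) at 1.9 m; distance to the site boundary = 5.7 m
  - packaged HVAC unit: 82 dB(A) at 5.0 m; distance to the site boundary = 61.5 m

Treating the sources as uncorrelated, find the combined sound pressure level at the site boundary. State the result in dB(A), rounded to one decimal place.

Propagate each source to the receiver with L = L_ref − 20·log₁₀(r/r_ref), then add intensities.
transformer: 66 − 20·log₁₀(26.5/3.5) = 66 − 17.58 = 48.42 dB(A).
chiller: 80 − 20·log₁₀(5.7/1.9) = 80 − 9.54 = 70.46 dB(A).
packaged HVAC unit: 82 − 20·log₁₀(61.5/5.0) = 82 − 21.80 = 60.20 dB(A).
Σ 10^(L/10) = 1.223e+07 → L_total = 10·log₁₀(1.223e+07) = 70.87 dB(A).

70.9 dB(A)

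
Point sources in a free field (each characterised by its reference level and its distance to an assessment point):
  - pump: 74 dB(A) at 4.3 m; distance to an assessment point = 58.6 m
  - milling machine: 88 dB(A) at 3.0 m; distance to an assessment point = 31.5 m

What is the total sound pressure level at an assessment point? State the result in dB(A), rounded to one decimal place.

67.7 dB(A)

Propagate each source to the receiver with L = L_ref − 20·log₁₀(r/r_ref), then add intensities.
pump: 74 − 20·log₁₀(58.6/4.3) = 74 − 22.69 = 51.31 dB(A).
milling machine: 88 − 20·log₁₀(31.5/3.0) = 88 − 20.42 = 67.58 dB(A).
Σ 10^(L/10) = 5.858e+06 → L_total = 10·log₁₀(5.858e+06) = 67.68 dB(A).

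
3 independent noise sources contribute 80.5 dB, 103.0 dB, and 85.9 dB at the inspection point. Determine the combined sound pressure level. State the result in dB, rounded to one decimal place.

Incoherent sources combine by intensity addition: L_total = 10·log₁₀(Σ 10^(L_i/10)).
Σ 10^(L/10) = 10^(80.5/10) + 10^(103.0/10) + 10^(85.9/10) = 2.045e+10.
L_total = 10·log₁₀(2.045e+10) = 103.11 dB.

103.1 dB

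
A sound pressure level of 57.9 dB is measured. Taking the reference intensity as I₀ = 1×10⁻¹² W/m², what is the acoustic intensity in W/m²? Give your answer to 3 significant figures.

6.17e-07 W/m²

L = 10·log₁₀(I/I₀) ⇒ I = I₀·10^(L/10) = 10⁻¹² × 10^5.79.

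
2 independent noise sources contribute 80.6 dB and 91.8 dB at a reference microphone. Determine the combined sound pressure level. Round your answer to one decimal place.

92.1 dB

For uncorrelated sources the intensities add, so convert each level to linear form, sum, and take 10·log₁₀ of the total.
Σ 10^(L/10) = 10^(80.6/10) + 10^(91.8/10) = 1.628e+09.
L_total = 10·log₁₀(1.628e+09) = 92.12 dB.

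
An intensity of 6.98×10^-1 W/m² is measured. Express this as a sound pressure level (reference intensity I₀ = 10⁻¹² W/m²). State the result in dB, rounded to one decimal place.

Dividing by I₀ shifts the exponent by 12: I/I₀ = 6.98×10^11.
L = 10·(0.8439 + 11) = 118.44 dB.

118.4 dB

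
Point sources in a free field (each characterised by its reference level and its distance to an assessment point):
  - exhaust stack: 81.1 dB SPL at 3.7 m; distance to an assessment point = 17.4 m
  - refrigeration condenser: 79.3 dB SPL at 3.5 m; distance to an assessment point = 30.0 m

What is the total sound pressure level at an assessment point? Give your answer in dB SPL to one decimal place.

First find each source's level at the receiver (point-source: −20·log₁₀(r/r_ref)), then combine on an intensity basis.
exhaust stack: 81.1 − 20·log₁₀(17.4/3.7) = 81.1 − 13.45 = 67.65 dB SPL.
refrigeration condenser: 79.3 − 20·log₁₀(30.0/3.5) = 79.3 − 18.66 = 60.64 dB SPL.
Σ 10^(L/10) = 6.984e+06 → L_total = 10·log₁₀(6.984e+06) = 68.44 dB SPL.

68.4 dB SPL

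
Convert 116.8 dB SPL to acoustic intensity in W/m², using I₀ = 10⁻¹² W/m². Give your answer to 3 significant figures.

0.479 W/m²

I = I₀·10^(L/10) = 10⁻¹² × 10^(116.8/10) = 10^(-0.320).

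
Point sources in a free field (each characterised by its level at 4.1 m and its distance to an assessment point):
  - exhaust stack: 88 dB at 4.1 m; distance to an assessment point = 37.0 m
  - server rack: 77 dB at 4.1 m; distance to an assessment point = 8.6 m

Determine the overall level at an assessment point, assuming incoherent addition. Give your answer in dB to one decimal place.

72.8 dB

Propagate each source to the receiver with L = L_ref − 20·log₁₀(r/r_ref), then add intensities.
exhaust stack: 88 − 20·log₁₀(37.0/4.1) = 88 − 19.11 = 68.89 dB.
server rack: 77 − 20·log₁₀(8.6/4.1) = 77 − 6.43 = 70.57 dB.
Σ 10^(L/10) = 1.914e+07 → L_total = 10·log₁₀(1.914e+07) = 72.82 dB.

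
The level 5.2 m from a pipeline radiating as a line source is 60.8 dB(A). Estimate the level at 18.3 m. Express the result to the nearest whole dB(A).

55 dB(A)

Line-source attenuation: ΔL = 10·log₁₀(r₂/r₁) = 10·log₁₀(18.3/5.2) = 5.464 dB.
L₂ = 60.8 − 10·log₁₀(18.3/5.2) = 60.8 − 5.464 = 55.34 dB(A).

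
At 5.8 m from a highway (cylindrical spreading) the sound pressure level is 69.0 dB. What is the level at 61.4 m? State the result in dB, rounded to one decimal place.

For a line source, L₂ = L₁ − 10·log₁₀(r₂/r₁).
L₂ = 69.0 − 10·log₁₀(61.4/5.8) = 69.0 − 10.247 = 58.75 dB.

58.8 dB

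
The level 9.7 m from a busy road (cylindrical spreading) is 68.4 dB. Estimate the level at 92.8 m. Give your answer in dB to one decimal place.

Line-source attenuation: ΔL = 10·log₁₀(r₂/r₁) = 10·log₁₀(92.8/9.7) = 9.808 dB.
L₂ = 68.4 − 10·log₁₀(92.8/9.7) = 68.4 − 9.808 = 58.59 dB.

58.6 dB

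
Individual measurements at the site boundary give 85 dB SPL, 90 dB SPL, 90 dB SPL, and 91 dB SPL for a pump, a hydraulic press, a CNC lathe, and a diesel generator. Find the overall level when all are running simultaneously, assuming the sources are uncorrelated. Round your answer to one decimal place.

95.5 dB SPL

For uncorrelated sources the intensities add, so convert each level to linear form, sum, and take 10·log₁₀ of the total.
Σ 10^(L/10) = 10^(85/10) + 10^(90/10) + 10^(90/10) + 10^(91/10) = 3.575e+09.
L_total = 10·log₁₀(3.575e+09) = 95.53 dB SPL.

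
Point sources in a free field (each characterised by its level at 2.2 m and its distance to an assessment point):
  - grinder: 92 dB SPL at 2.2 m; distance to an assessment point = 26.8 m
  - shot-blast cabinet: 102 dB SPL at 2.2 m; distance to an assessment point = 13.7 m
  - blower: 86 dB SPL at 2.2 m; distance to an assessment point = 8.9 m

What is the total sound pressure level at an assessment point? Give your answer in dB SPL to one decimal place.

86.5 dB SPL

Apply inverse-square spreading to bring every level to the receiver, then sum 10^(L/10).
grinder: 92 − 20·log₁₀(26.8/2.2) = 92 − 21.71 = 70.29 dB SPL.
shot-blast cabinet: 102 − 20·log₁₀(13.7/2.2) = 102 − 15.89 = 86.11 dB SPL.
blower: 86 − 20·log₁₀(8.9/2.2) = 86 − 12.14 = 73.86 dB SPL.
Σ 10^(L/10) = 4.437e+08 → L_total = 10·log₁₀(4.437e+08) = 86.47 dB SPL.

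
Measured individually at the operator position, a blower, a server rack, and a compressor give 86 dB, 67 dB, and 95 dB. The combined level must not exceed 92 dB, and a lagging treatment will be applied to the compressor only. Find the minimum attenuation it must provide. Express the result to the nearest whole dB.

4 dB

Everything except the compressor sums to 10^(86/10) + 10^(67/10) = 4.031e+08 in linear terms, 86.05 dB.
To meet 92 dB overall, the treated compressor may contribute at most 10^(92/10) − 4.031e+08 = 1.182e+09, i.e. 90.73 dB.
So the compressor must be reduced from 95 to 90.73 dB: IL = 4.27 dB.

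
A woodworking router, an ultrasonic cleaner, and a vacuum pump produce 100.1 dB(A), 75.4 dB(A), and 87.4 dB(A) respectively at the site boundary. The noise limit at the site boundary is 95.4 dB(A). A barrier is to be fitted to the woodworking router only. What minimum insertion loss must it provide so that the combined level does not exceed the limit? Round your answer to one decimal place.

The untreated sources together contribute 10^(75.4/10) + 10^(87.4/10) = 5.842e+08, i.e. 87.67 dB(A).
To meet 95.4 dB(A) overall, the treated woodworking router may contribute at most 10^(95.4/10) − 5.842e+08 = 2.883e+09, i.e. 94.60 dB(A).
So the woodworking router must be reduced from 100.1 to 94.60 dB(A): IL = 5.50 dB.

5.5 dB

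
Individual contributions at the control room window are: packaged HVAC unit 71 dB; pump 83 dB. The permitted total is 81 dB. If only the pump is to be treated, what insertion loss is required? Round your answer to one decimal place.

2.5 dB

Fixed contribution from the other source: Σ 10^(L/10) = 10^(71/10) = 1.259e+07 (71.00 dB).
To meet 81 dB overall, the treated pump may contribute at most 10^(81/10) − 1.259e+07 = 1.133e+08, i.e. 80.54 dB.
Required insertion loss = 83 − 80.54 = 2.46 dB.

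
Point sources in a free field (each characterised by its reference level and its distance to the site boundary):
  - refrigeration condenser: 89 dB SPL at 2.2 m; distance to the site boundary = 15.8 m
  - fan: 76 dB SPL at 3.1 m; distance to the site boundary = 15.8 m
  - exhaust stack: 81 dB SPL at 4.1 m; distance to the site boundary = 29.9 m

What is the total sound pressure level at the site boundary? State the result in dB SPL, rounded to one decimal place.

72.9 dB SPL

Apply inverse-square spreading to bring every level to the receiver, then sum 10^(L/10).
refrigeration condenser: 89 − 20·log₁₀(15.8/2.2) = 89 − 17.12 = 71.88 dB SPL.
fan: 76 − 20·log₁₀(15.8/3.1) = 76 − 14.15 = 61.85 dB SPL.
exhaust stack: 81 − 20·log₁₀(29.9/4.1) = 81 − 17.26 = 63.74 dB SPL.
Σ 10^(L/10) = 1.930e+07 → L_total = 10·log₁₀(1.930e+07) = 72.86 dB SPL.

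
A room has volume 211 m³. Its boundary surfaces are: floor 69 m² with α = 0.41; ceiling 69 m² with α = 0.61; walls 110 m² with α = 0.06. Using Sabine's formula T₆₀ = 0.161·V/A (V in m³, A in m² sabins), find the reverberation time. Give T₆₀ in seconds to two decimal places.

Total absorption A = 69·0.41 + 69·0.61 + 110·0.06 = 76.98 m² sabins.
T₆₀ = 0.161·V/A = 0.161·211/76.98 = 0.441 s.

0.44 s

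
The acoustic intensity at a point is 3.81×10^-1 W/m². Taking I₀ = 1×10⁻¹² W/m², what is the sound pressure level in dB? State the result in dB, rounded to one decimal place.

Dividing by I₀ shifts the exponent by 12: I/I₀ = 3.81×10^11.
L = 10·(0.5809 + 11) = 115.81 dB.

115.8 dB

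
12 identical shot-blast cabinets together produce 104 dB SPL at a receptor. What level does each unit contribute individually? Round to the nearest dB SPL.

93 dB SPL

12 equal contributions raise the level by 10·log₁₀ 12 = 10.792 dB, so each unit alone gives 104 − 10.792.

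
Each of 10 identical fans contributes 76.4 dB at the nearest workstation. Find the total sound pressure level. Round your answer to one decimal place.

L_total = L₁ + 10·log₁₀ N for N identical incoherent sources.
L_total = 76.4 + 10·log₁₀(10) = 76.4 + 10.000 = 86.40 dB.

86.4 dB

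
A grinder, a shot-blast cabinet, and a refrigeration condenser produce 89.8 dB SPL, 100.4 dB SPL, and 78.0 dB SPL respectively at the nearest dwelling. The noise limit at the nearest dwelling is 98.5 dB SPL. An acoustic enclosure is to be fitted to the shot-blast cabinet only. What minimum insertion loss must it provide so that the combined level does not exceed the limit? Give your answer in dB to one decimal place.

Everything except the shot-blast cabinet sums to 10^(89.8/10) + 10^(78.0/10) = 1.018e+09 in linear terms, 90.08 dB SPL.
To meet 98.5 dB SPL overall, the treated shot-blast cabinet may contribute at most 10^(98.5/10) − 1.018e+09 = 6.061e+09, i.e. 97.83 dB SPL.
Required insertion loss = 100.4 − 97.83 = 2.57 dB.

2.6 dB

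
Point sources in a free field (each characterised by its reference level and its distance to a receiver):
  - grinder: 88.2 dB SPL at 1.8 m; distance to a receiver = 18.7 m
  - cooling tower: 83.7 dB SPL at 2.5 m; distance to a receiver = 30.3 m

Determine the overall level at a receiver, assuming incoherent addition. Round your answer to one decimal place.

68.9 dB SPL

Propagate each source to the receiver with L = L_ref − 20·log₁₀(r/r_ref), then add intensities.
grinder: 88.2 − 20·log₁₀(18.7/1.8) = 88.2 − 20.33 = 67.87 dB SPL.
cooling tower: 83.7 − 20·log₁₀(30.3/2.5) = 83.7 − 21.67 = 62.03 dB SPL.
Σ 10^(L/10) = 7.717e+06 → L_total = 10·log₁₀(7.717e+06) = 68.87 dB SPL.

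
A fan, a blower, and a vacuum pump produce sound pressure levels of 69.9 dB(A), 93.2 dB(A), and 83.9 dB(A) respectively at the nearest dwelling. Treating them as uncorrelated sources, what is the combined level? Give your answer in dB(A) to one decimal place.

93.7 dB(A)

For uncorrelated sources the intensities add, so convert each level to linear form, sum, and take 10·log₁₀ of the total.
Σ 10^(L/10) = 10^(69.9/10) + 10^(93.2/10) + 10^(83.9/10) = 2.345e+09.
L_total = 10·log₁₀(2.345e+09) = 93.70 dB(A).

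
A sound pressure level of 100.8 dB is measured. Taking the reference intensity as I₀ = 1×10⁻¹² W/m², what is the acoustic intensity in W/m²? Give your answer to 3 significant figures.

L = 10·log₁₀(I/I₀) ⇒ I = I₀·10^(L/10) = 10⁻¹² × 10^10.08.

0.0120 W/m²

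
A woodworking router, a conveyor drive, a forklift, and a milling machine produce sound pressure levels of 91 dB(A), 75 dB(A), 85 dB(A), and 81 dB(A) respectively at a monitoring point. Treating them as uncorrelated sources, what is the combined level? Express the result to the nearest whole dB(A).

For uncorrelated sources the intensities add, so convert each level to linear form, sum, and take 10·log₁₀ of the total.
Σ 10^(L/10) = 10^(91/10) + 10^(75/10) + 10^(85/10) + 10^(81/10) = 1.733e+09.
L_total = 10·log₁₀(1.733e+09) = 92.39 dB(A).

92 dB(A)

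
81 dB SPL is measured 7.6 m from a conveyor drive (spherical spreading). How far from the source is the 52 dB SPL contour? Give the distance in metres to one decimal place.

The 29.0 dB drop corresponds to a distance ratio of 10^(29.0/20) for a point source.
r₂ = 7.6·10^((81−52)/20) = 7.6·10^(29.0/20) = 214.20 m.

214.2 m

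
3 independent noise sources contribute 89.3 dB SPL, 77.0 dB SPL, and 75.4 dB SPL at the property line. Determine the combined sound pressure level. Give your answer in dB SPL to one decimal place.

89.7 dB SPL

Incoherent sources combine by intensity addition: L_total = 10·log₁₀(Σ 10^(L_i/10)).
Σ 10^(L/10) = 10^(89.3/10) + 10^(77.0/10) + 10^(75.4/10) = 9.359e+08.
L_total = 10·log₁₀(9.359e+08) = 89.71 dB SPL.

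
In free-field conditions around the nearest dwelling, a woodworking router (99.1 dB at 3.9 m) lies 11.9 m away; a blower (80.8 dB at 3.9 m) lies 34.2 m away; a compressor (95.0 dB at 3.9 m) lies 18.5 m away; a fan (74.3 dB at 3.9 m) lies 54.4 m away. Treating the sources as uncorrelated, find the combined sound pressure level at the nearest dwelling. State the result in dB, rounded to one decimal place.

Apply inverse-square spreading to bring every level to the receiver, then sum 10^(L/10).
woodworking router: 99.1 − 20·log₁₀(11.9/3.9) = 99.1 − 9.69 = 89.41 dB.
blower: 80.8 − 20·log₁₀(34.2/3.9) = 80.8 − 18.86 = 61.94 dB.
compressor: 95.0 − 20·log₁₀(18.5/3.9) = 95.0 − 13.52 = 81.48 dB.
fan: 74.3 − 20·log₁₀(54.4/3.9) = 74.3 − 22.89 = 51.41 dB.
Σ 10^(L/10) = 1.015e+09 → L_total = 10·log₁₀(1.015e+09) = 90.07 dB.

90.1 dB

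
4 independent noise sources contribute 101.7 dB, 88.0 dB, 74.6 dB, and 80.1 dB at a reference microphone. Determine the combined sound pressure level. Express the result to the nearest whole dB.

For uncorrelated sources the intensities add, so convert each level to linear form, sum, and take 10·log₁₀ of the total.
Σ 10^(L/10) = 10^(101.7/10) + 10^(88.0/10) + 10^(74.6/10) + 10^(80.1/10) = 1.555e+10.
L_total = 10·log₁₀(1.555e+10) = 101.92 dB.

102 dB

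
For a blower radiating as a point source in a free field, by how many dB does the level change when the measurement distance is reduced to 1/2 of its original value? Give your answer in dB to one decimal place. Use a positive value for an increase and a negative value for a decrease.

Point-source spreading: ΔL = −20·log₁₀(r₂/r₁).
ΔL = −20·log₁₀(0.5) = +6.02 dB.

+6.0 dB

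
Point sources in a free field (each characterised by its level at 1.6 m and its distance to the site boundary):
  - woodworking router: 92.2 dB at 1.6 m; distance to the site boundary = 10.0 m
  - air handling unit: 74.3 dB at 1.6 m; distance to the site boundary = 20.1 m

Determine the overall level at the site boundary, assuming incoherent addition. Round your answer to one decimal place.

First find each source's level at the receiver (point-source: −20·log₁₀(r/r_ref)), then combine on an intensity basis.
woodworking router: 92.2 − 20·log₁₀(10.0/1.6) = 92.2 − 15.92 = 76.28 dB.
air handling unit: 74.3 − 20·log₁₀(20.1/1.6) = 74.3 − 21.98 = 52.32 dB.
Σ 10^(L/10) = 4.266e+07 → L_total = 10·log₁₀(4.266e+07) = 76.30 dB.

76.3 dB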